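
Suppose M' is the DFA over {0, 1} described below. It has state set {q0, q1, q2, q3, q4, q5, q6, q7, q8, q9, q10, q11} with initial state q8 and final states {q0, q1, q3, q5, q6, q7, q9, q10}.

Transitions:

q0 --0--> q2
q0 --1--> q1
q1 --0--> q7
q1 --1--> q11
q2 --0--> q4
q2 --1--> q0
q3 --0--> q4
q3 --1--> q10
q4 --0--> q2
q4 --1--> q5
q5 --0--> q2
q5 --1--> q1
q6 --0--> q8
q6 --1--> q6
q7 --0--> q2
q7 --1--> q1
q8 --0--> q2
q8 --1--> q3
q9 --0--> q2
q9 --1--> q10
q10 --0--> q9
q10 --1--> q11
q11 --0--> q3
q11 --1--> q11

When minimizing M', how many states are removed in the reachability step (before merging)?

1

No path from q8 leads to q6; the other 11 states are all reachable.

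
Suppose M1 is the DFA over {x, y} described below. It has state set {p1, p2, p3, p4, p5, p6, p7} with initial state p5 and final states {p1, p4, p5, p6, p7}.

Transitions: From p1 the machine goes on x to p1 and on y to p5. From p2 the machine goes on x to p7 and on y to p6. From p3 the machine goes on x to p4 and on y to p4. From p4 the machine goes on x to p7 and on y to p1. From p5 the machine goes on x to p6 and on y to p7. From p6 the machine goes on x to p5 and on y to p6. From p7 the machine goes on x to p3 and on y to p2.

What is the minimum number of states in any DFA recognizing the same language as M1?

7

Start with accepting vs non-accepting: {p1,p4,p5,p6,p7} | {p2,p3}.
Split {p1,p4,p5,p6,p7} by δ(·,x) → {p1,p4,p5,p6} and {p7}.
Split {p1,p4,p5,p6} by δ(·,x) → {p1,p5,p6} and {p4}.
Split {p1,p5,p6} by δ(·,y) → {p1,p6} and {p5}.
Split {p1,p6} by δ(·,x) → {p1} and {p6}.
Split {p2,p3} by δ(·,x) → {p2} and {p3}.
Stable partition: {p1} | {p2} | {p7} | {p4} | {p5} | {p6} | {p3} — 7 equivalence classes.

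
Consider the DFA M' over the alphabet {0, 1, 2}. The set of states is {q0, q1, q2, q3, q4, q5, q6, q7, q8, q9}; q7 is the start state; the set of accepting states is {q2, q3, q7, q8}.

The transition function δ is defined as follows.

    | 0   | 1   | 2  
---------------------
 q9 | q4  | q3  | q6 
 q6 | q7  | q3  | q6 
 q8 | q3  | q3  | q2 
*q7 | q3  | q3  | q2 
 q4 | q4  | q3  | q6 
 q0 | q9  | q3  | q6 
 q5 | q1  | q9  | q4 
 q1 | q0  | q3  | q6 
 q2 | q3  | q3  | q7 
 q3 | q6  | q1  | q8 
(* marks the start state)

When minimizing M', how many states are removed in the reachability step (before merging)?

BFS from q7 reaches {q0, q1, q2, q3, q4, q6, q7, q8, q9}; the 1 state(s) q5 are never visited.

1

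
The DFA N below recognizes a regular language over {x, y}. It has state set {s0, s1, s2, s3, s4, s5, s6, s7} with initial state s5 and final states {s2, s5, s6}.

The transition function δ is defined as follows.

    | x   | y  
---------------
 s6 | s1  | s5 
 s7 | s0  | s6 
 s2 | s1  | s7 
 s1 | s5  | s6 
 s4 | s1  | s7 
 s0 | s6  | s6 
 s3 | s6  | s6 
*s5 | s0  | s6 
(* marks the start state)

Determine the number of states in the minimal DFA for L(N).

2

Reachable states from the start: {s0,s1,s5,s6}. Unreachable: {s2,s3,s4,s7} — drop them.
Initial partition by acceptance: {s5,s6} | {s0,s1}.
Stable partition: {s5,s6} | {s0,s1} — 2 equivalence classes.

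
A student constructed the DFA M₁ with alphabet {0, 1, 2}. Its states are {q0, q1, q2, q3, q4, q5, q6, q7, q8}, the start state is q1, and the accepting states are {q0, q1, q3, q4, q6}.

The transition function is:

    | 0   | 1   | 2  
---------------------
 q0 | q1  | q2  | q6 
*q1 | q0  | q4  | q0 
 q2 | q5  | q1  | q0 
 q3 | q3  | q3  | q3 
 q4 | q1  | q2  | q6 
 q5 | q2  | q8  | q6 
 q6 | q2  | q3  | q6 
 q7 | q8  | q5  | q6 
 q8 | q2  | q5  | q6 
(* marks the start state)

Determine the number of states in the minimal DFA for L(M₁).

6

First remove the unreachable states {q7}; 8 states remain.
Start with accepting vs non-accepting: {q0,q1,q3,q4,q6} | {q2,q5,q8}.
Split {q0,q1,q3,q4,q6} by δ(·,0) → {q0,q1,q3,q4} and {q6}.
Split {q0,q1,q3,q4} by δ(·,1) → {q0,q4} and {q1,q3}.
Split {q2,q5,q8} by δ(·,1) → {q5,q8} and {q2}.
On input 0, block {q1,q3} splits into {q1} and {q3}.
Stable partition: {q0,q4} | {q5,q8} | {q6} | {q1} | {q2} | {q3} — 6 equivalence classes.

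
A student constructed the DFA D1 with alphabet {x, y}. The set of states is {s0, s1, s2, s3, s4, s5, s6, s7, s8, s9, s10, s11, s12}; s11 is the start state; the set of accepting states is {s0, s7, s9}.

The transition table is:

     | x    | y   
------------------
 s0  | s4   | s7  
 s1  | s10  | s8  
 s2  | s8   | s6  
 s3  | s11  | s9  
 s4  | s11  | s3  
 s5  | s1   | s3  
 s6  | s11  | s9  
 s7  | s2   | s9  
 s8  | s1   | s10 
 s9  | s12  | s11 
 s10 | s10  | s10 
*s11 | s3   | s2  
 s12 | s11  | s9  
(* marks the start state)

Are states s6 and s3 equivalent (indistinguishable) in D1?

First remove the unreachable states {s0,s4,s5,s7}; 9 states remain.
Initial partition by acceptance: {s9} | {s1,s2,s3,s6,s8,s10,s11,s12}.
On input y, block {s1,s2,s3,s6,s8,s10,s11,s12} splits into {s1,s2,s8,s10,s11} and {s3,s6,s12}.
On input x, block {s1,s2,s8,s10,s11} splits into {s1,s2,s8,s10} and {s11}.
Split {s1,s2,s8,s10} by δ(·,y) → {s1,s8,s10} and {s2}.
Stable partition: {s9} | {s1,s8,s10} | {s3,s6,s12} | {s11} | {s2} — 5 equivalence classes.
s6 and s3 lie in the same block of the stable partition, so they are equivalent — no string distinguishes them.

Yes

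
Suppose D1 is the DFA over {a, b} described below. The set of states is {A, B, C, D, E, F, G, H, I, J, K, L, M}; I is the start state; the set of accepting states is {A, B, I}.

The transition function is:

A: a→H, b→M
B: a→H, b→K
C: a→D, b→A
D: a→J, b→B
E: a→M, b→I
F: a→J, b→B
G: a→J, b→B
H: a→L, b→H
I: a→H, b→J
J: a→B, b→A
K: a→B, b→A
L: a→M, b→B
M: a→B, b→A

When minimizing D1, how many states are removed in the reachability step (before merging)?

BFS from I reaches {A, B, H, I, J, K, L, M}; the 5 state(s) C, D, E, F, G are never visited.

5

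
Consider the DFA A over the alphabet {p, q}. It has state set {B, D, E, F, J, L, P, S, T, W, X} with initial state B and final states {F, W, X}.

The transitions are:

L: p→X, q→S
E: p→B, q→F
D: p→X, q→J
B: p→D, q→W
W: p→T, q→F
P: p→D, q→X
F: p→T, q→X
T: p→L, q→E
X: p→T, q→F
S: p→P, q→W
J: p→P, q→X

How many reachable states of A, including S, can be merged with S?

Initial partition by acceptance: {F,W,X} | {B,D,E,J,L,P,S,T}.
Refine {B,D,E,J,L,P,S,T} on symbol p: members go to different blocks, giving {B,E,J,P,S,T} and {D,L}.
Refine {B,E,J,P,S,T} on symbol p: members go to different blocks, giving {B,P,T} and {E,J,S}.
On input q, block {B,P,T} splits into {B,P} and {T}.
No further refinement is possible. Final partition (5 blocks): {F,W,X} | {B,P} | {D,L} | {E,J,S} | {T}.
State S belongs to the block {E,J,S}, which has 3 states.

3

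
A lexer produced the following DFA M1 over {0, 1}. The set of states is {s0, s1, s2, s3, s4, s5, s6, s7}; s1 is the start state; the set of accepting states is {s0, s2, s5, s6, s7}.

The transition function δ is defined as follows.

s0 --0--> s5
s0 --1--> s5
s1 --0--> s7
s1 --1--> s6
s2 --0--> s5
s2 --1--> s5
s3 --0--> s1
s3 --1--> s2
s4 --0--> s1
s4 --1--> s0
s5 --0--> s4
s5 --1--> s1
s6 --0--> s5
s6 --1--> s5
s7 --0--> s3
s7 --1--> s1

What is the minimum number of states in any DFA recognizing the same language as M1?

Start with accepting vs non-accepting: {s0,s2,s5,s6,s7} | {s1,s3,s4}.
Split {s0,s2,s5,s6,s7} by δ(·,0) → {s0,s2,s6} and {s5,s7}.
On input 0, block {s1,s3,s4} splits into {s3,s4} and {s1}.
The partition is now stable with 4 blocks: {s0,s2,s6} | {s3,s4} | {s5,s7} | {s1}.

4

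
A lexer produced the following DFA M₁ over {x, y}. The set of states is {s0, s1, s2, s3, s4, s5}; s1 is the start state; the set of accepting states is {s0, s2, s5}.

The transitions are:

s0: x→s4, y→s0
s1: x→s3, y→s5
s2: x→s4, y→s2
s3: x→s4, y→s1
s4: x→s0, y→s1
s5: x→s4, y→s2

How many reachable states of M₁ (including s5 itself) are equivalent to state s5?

3

Every state is reachable, so we keep all 6.
P0 = {s0,s2,s5} | {s1,s3,s4}.
Split {s1,s3,s4} by δ(·,x) → {s1,s3} and {s4}.
On input x, block {s1,s3} splits into {s1} and {s3}.
The partition is now stable with 4 blocks: {s0,s2,s5} | {s1} | {s4} | {s3}.
The equivalence class containing s5 is {s0,s2,s5}, of size 3.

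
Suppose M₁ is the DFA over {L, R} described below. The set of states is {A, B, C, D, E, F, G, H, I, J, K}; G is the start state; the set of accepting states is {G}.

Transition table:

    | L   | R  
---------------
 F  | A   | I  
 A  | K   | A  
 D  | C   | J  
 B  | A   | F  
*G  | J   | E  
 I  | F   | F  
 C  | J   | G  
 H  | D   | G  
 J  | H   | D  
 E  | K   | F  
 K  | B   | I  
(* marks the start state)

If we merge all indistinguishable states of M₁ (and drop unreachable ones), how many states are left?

4

Every state is reachable, so we keep all 11.
Initial partition by acceptance: {G} | {A,B,C,D,E,F,H,I,J,K}.
On input R, block {A,B,C,D,E,F,H,I,J,K} splits into {A,B,D,E,F,I,J,K} and {C,H}.
On input L, block {A,B,D,E,F,I,J,K} splits into {A,B,E,F,I,K} and {D,J}.
No further refinement is possible. Final partition (4 blocks): {G} | {A,B,E,F,I,K} | {C,H} | {D,J}.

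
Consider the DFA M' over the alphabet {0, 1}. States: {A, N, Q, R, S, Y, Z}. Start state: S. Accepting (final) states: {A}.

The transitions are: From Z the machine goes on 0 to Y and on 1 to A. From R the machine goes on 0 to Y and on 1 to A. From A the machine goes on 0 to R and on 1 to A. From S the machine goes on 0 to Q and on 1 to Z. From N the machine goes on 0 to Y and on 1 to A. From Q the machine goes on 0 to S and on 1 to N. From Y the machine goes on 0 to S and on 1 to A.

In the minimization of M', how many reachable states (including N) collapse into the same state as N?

All states are reachable from the start state.
Start with accepting vs non-accepting: {A} | {N,Q,R,S,Y,Z}.
Refine {N,Q,R,S,Y,Z} on symbol 1: members go to different blocks, giving {N,R,Y,Z} and {Q,S}.
On input 0, block {N,R,Y,Z} splits into {N,R,Z} and {Y}.
The partition is now stable with 4 blocks: {A} | {N,R,Z} | {Q,S} | {Y}.
State N belongs to the block {N,R,Z}, which has 3 states.

3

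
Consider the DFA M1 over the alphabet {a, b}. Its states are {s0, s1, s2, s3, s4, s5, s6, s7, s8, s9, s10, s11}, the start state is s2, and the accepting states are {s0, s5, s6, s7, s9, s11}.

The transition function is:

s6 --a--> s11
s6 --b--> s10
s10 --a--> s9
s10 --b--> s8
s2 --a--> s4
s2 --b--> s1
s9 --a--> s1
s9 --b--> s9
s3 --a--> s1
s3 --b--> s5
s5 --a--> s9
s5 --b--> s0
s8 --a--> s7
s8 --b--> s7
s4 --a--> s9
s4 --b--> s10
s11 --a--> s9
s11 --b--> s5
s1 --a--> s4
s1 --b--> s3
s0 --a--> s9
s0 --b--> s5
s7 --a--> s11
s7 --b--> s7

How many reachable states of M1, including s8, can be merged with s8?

1

Reachable states from the start: {s0,s1,s2,s3,s4,s5,s7,s8,s9,s10,s11}. Unreachable: {s6} — drop them.
Start with accepting vs non-accepting: {s0,s5,s7,s9,s11} | {s1,s2,s3,s4,s8,s10}.
Refine {s0,s5,s7,s9,s11} on symbol a: members go to different blocks, giving {s0,s5,s7,s11} and {s9}.
Split {s0,s5,s7,s11} by δ(·,a) → {s0,s5,s11} and {s7}.
Split {s1,s2,s3,s4,s8,s10} by δ(·,a) → {s1,s2,s3} and {s4,s10} and {s8}.
On input a, block {s1,s2,s3} splits into {s1,s2} and {s3}.
On input b, block {s1,s2} splits into {s1} and {s2}.
On input b, block {s4,s10} splits into {s4} and {s10}.
Stable partition: {s0,s5,s11} | {s1} | {s9} | {s7} | {s4} | {s8} | {s3} | {s2} | {s10} — 9 equivalence classes.
The equivalence class containing s8 is {s8}, of size 1.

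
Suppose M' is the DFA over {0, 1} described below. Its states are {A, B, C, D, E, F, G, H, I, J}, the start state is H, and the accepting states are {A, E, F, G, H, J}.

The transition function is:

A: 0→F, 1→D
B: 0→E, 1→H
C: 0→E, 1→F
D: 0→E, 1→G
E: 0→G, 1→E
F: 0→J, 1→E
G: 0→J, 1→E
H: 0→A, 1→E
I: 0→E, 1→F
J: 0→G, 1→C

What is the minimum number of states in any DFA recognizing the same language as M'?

4

Reachable states from the start: {A,C,D,E,F,G,H,J}. Unreachable: {B,I} — drop them.
Start with accepting vs non-accepting: {A,E,F,G,H,J} | {C,D}.
Split {A,E,F,G,H,J} by δ(·,1) → {E,F,G,H} and {A,J}.
Refine {E,F,G,H} on symbol 0: members go to different blocks, giving {F,G,H} and {E}.
No further refinement is possible. Final partition (4 blocks): {F,G,H} | {C,D} | {A,J} | {E}.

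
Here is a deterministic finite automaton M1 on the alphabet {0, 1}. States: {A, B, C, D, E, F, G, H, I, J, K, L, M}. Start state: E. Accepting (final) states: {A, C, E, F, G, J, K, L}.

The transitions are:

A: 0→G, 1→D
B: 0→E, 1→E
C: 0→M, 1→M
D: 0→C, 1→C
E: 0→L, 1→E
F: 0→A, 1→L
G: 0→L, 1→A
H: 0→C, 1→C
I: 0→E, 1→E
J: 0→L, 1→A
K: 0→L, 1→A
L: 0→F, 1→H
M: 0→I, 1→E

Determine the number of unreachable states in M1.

3

No path from E leads to B, J, K; the other 10 states are all reachable.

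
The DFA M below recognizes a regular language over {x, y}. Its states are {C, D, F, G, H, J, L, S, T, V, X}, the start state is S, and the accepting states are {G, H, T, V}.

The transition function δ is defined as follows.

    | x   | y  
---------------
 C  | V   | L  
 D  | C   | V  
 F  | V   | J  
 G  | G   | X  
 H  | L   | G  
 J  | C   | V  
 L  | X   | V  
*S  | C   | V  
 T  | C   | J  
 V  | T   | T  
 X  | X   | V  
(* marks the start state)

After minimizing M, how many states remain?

5

Reachable states from the start: {C,J,L,S,T,V,X}. Unreachable: {D,F,G,H} — drop them.
P0 = {T,V} | {C,J,L,S,X}.
On input x, block {T,V} splits into {V} and {T}.
Refine {C,J,L,S,X} on symbol x: members go to different blocks, giving {J,L,S,X} and {C}.
On input x, block {J,L,S,X} splits into {L,X} and {J,S}.
No further refinement is possible. Final partition (5 blocks): {V} | {L,X} | {T} | {C} | {J,S}.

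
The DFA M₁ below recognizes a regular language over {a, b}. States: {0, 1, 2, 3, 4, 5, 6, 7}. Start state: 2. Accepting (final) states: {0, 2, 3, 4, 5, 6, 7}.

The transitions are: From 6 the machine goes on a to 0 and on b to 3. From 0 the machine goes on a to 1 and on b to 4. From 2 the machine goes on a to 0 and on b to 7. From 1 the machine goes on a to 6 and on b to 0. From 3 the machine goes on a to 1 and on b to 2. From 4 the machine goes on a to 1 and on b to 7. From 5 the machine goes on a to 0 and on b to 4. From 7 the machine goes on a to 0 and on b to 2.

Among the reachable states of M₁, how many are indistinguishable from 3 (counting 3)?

Reachable states from the start: {0,1,2,3,4,6,7}. Unreachable: {5} — drop them.
Initial partition by acceptance: {0,2,3,4,6,7} | {1}.
On input a, block {0,2,3,4,6,7} splits into {0,3,4} and {2,6,7}.
Refine {0,3,4} on symbol b: members go to different blocks, giving {3,4} and {0}.
On input b, block {2,6,7} splits into {2,7} and {6}.
No further refinement is possible. Final partition (5 blocks): {3,4} | {1} | {2,7} | {0} | {6}.
The equivalence class containing 3 is {3,4}, of size 2.

2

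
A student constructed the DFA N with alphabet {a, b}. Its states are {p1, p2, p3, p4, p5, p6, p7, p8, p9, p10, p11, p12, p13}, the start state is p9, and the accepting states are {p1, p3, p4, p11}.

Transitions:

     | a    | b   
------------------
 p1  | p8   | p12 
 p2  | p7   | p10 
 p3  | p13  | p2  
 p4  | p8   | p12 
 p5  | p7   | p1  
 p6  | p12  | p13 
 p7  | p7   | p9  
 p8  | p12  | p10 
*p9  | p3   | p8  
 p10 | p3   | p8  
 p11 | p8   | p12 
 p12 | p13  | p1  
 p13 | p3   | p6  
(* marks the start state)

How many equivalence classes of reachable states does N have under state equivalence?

Reachable states from the start: {p1,p2,p3,p6,p7,p8,p9,p10,p12,p13}. Unreachable: {p4,p5,p11} — drop them.
Initial partition by acceptance: {p1,p3} | {p2,p6,p7,p8,p9,p10,p12,p13}.
Refine {p2,p6,p7,p8,p9,p10,p12,p13} on symbol a: members go to different blocks, giving {p2,p6,p7,p8,p12} and {p9,p10,p13}.
On input a, block {p1,p3} splits into {p1} and {p3}.
On input a, block {p2,p6,p7,p8,p12} splits into {p2,p6,p7,p8} and {p12}.
Split {p2,p6,p7,p8} by δ(·,a) → {p2,p7} and {p6,p8}.
The partition is now stable with 6 blocks: {p1} | {p2,p7} | {p9,p10,p13} | {p3} | {p12} | {p6,p8}.

6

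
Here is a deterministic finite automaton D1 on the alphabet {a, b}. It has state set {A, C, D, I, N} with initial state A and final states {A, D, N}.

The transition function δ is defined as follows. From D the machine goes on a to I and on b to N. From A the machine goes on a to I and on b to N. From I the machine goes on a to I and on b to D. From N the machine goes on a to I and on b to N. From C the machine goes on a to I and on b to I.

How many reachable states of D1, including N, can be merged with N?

First remove the unreachable states {C}; 4 states remain.
Start with accepting vs non-accepting: {A,D,N} | {I}.
Stable partition: {A,D,N} | {I} — 2 equivalence classes.
The equivalence class containing N is {A,D,N}, of size 3.

3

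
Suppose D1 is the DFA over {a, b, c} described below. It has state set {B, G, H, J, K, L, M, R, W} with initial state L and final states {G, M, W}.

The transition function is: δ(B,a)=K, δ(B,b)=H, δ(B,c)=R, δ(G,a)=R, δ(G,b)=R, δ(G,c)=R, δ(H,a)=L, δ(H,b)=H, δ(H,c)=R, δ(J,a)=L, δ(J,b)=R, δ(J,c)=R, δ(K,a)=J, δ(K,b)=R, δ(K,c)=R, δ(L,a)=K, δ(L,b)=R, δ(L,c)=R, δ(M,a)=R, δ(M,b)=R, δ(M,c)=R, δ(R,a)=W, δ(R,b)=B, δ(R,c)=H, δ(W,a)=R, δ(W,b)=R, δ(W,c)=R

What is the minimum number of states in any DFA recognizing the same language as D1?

Reachable states from the start: {B,H,J,K,L,R,W}. Unreachable: {G,M} — drop them.
P0 = {W} | {B,H,J,K,L,R}.
Split {B,H,J,K,L,R} by δ(·,a) → {B,H,J,K,L} and {R}.
Refine {B,H,J,K,L} on symbol b: members go to different blocks, giving {J,K,L} and {B,H}.
The partition is now stable with 4 blocks: {W} | {J,K,L} | {R} | {B,H}.

4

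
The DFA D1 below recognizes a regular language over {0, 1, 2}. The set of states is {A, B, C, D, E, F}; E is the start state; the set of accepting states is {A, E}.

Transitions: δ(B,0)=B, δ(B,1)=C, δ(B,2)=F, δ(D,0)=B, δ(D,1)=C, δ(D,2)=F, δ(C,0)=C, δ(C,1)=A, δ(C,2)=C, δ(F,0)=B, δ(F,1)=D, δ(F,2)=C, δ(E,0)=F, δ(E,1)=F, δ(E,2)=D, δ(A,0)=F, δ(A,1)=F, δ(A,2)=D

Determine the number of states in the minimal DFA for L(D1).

4

P0 = {A,E} | {B,C,D,F}.
Refine {B,C,D,F} on symbol 1: members go to different blocks, giving {B,D,F} and {C}.
On input 1, block {B,D,F} splits into {B,D} and {F}.
Stable partition: {A,E} | {B,D} | {C} | {F} — 4 equivalence classes.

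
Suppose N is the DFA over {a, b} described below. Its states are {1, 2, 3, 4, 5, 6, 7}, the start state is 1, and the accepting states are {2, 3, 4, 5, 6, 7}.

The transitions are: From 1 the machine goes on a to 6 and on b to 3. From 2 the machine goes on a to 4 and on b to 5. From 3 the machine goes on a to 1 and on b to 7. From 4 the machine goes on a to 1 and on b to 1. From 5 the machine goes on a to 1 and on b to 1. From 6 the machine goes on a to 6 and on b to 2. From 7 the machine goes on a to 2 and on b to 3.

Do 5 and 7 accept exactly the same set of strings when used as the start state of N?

No

All states are reachable from the start state.
Start with accepting vs non-accepting: {2,3,4,5,6,7} | {1}.
On input a, block {2,3,4,5,6,7} splits into {2,6,7} and {3,4,5}.
Refine {2,6,7} on symbol a: members go to different blocks, giving {6,7} and {2}.
Split {6,7} by δ(·,a) → {6} and {7}.
On input b, block {3,4,5} splits into {4,5} and {3}.
The partition is now stable with 6 blocks: {6} | {1} | {4,5} | {2} | {7} | {3}.
5 and 7 end up in different blocks, so they are distinguishable. For instance, the string 'a' is accepted from only 7.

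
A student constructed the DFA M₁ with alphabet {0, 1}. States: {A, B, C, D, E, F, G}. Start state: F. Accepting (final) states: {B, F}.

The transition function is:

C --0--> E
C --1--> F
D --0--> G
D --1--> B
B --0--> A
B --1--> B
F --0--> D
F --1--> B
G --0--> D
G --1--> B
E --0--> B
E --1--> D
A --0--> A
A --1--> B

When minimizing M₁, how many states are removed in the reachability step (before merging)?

Starting at F and following transitions, the reachable set is {A, B, D, F, G}. That leaves C, E unreachable — 2 in total.

2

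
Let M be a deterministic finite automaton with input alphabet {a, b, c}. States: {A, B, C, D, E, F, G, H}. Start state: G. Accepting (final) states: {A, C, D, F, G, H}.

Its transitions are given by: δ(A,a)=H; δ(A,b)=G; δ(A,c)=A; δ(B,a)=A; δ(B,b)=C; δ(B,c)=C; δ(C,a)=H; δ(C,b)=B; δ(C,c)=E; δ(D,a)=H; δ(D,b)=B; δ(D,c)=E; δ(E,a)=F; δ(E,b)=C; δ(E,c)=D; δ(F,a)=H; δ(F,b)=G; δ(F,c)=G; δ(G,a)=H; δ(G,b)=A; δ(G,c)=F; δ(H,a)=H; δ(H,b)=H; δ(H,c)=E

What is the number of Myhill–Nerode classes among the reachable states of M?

4

Start with accepting vs non-accepting: {A,C,D,F,G,H} | {B,E}.
On input b, block {A,C,D,F,G,H} splits into {A,F,G,H} and {C,D}.
On input c, block {A,F,G,H} splits into {A,F,G} and {H}.
No further refinement is possible. Final partition (4 blocks): {A,F,G} | {B,E} | {C,D} | {H}.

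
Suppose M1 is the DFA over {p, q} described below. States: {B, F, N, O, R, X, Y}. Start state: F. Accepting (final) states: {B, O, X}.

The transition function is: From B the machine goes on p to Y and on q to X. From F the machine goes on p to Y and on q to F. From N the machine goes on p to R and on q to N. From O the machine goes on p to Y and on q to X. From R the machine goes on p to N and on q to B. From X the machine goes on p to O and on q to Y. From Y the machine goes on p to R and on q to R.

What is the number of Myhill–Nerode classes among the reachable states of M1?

Start with accepting vs non-accepting: {B,O,X} | {F,N,R,Y}.
Refine {B,O,X} on symbol p: members go to different blocks, giving {B,O} and {X}.
On input q, block {F,N,R,Y} splits into {F,N,Y} and {R}.
Refine {F,N,Y} on symbol p: members go to different blocks, giving {N,Y} and {F}.
Refine {N,Y} on symbol q: members go to different blocks, giving {Y} and {N}.
No further refinement is possible. Final partition (6 blocks): {B,O} | {Y} | {X} | {R} | {F} | {N}.

6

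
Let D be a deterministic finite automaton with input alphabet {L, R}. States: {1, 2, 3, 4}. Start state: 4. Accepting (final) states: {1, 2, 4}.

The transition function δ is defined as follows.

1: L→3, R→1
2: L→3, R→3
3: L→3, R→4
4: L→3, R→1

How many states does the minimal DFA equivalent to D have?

2

First remove the unreachable states {2}; 3 states remain.
Start with accepting vs non-accepting: {1,4} | {3}.
No further refinement is possible. Final partition (2 blocks): {1,4} | {3}.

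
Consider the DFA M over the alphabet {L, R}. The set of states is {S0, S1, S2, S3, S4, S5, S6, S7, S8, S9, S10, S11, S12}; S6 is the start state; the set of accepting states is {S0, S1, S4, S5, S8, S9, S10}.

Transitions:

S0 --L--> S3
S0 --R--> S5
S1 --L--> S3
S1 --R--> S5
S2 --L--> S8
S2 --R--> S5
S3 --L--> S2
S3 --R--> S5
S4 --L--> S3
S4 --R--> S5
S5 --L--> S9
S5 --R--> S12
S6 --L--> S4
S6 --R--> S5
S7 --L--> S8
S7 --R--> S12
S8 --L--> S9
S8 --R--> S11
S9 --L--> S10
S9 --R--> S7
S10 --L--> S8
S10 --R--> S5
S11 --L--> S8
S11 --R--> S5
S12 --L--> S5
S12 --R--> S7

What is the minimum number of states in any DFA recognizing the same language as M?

States {S0,S1} cannot be reached from the start state, so discard them.
Initial partition by acceptance: {S4,S5,S8,S9,S10} | {S2,S3,S6,S7,S11,S12}.
Refine {S4,S5,S8,S9,S10} on symbol L: members go to different blocks, giving {S5,S8,S9,S10} and {S4}.
Refine {S5,S8,S9,S10} on symbol R: members go to different blocks, giving {S5,S8,S9} and {S10}.
Refine {S5,S8,S9} on symbol L: members go to different blocks, giving {S5,S8} and {S9}.
Refine {S2,S3,S6,S7,S11,S12} on symbol L: members go to different blocks, giving {S2,S7,S11,S12} and {S3} and {S6}.
On input R, block {S2,S7,S11,S12} splits into {S2,S11} and {S7,S12}.
On input R, block {S5,S8} splits into {S5} and {S8}.
Refine {S7,S12} on symbol L: members go to different blocks, giving {S7} and {S12}.
The partition is now stable with 10 blocks: {S5} | {S2,S11} | {S4} | {S10} | {S9} | {S3} | {S6} | {S7} | {S8} | {S12}.

10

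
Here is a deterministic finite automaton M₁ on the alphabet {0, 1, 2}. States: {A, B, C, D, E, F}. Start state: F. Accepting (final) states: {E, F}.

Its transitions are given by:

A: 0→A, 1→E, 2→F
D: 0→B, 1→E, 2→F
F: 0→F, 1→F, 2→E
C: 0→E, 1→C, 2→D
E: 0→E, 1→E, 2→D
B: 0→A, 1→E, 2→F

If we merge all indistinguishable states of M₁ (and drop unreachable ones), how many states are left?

3

First remove the unreachable states {C}; 5 states remain.
Start with accepting vs non-accepting: {E,F} | {A,B,D}.
Refine {E,F} on symbol 2: members go to different blocks, giving {E} and {F}.
No further refinement is possible. Final partition (3 blocks): {E} | {A,B,D} | {F}.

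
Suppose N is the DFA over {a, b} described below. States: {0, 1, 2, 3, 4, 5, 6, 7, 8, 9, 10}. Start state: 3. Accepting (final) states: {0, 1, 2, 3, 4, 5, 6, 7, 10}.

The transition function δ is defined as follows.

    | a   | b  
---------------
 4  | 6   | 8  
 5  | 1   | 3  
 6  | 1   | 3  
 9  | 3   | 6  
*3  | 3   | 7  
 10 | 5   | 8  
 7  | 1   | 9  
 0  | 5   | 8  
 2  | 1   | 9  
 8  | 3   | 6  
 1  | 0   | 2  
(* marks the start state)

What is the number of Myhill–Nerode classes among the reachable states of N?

6

Reachable states from the start: {0,1,2,3,5,6,7,8,9}. Unreachable: {4,10} — drop them.
Initial partition by acceptance: {0,1,2,3,5,6,7} | {8,9}.
On input b, block {0,1,2,3,5,6,7} splits into {1,3,5,6} and {0,2,7}.
On input a, block {1,3,5,6} splits into {3,5,6} and {1}.
Split {3,5,6} by δ(·,a) → {5,6} and {3}.
On input a, block {0,2,7} splits into {2,7} and {0}.
Stable partition: {5,6} | {8,9} | {2,7} | {1} | {3} | {0} — 6 equivalence classes.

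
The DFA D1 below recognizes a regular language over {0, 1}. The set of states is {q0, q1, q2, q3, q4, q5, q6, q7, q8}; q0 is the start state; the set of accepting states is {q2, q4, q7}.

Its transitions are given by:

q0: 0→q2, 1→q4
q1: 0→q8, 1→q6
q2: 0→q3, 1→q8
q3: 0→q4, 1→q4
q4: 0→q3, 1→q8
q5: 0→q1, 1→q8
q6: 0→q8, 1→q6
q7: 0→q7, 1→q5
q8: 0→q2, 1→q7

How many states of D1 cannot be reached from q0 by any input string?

A breadth-first search from the start state visits every state.

0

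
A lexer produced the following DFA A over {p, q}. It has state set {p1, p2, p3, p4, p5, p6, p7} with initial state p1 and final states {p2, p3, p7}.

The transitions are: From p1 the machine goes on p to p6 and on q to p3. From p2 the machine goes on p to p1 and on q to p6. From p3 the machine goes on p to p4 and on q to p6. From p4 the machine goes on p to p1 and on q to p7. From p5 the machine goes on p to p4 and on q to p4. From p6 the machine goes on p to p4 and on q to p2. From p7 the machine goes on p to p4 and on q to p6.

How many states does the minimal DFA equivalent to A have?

States {p5} cannot be reached from the start state, so discard them.
P0 = {p2,p3,p7} | {p1,p4,p6}.
The partition is now stable with 2 blocks: {p2,p3,p7} | {p1,p4,p6}.

2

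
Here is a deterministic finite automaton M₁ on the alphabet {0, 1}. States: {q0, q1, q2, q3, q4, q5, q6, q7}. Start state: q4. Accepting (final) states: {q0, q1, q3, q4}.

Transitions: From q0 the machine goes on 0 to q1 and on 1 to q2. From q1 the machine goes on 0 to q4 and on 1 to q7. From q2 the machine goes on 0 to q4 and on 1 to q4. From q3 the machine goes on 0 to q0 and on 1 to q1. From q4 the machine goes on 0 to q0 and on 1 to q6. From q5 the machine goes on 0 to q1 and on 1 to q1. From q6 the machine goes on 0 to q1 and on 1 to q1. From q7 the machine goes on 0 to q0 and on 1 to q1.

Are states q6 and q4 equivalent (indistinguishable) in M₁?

First remove the unreachable states {q3,q5}; 6 states remain.
Start with accepting vs non-accepting: {q0,q1,q4} | {q2,q6,q7}.
The partition is now stable with 2 blocks: {q0,q1,q4} | {q2,q6,q7}.
q6 and q4 end up in different blocks, so they are distinguishable. For instance, the string 'ε' is accepted from only q4.

No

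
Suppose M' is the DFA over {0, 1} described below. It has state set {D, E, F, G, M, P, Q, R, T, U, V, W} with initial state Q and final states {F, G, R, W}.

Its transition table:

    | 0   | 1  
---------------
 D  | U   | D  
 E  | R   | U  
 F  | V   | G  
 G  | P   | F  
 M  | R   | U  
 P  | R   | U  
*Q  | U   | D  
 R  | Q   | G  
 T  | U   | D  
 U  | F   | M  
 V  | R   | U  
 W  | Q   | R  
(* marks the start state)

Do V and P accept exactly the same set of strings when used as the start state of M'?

Yes

Reachable states from the start: {D,F,G,M,P,Q,R,U,V}. Unreachable: {E,T,W} — drop them.
Initial partition by acceptance: {F,G,R} | {D,M,P,Q,U,V}.
Refine {D,M,P,Q,U,V} on symbol 0: members go to different blocks, giving {M,P,U,V} and {D,Q}.
Split {F,G,R} by δ(·,0) → {F,G} and {R}.
On input 0, block {M,P,U,V} splits into {M,P,V} and {U}.
Stable partition: {F,G} | {M,P,V} | {D,Q} | {R} | {U} — 5 equivalence classes.
V and P lie in the same block of the stable partition, so they are equivalent — no string distinguishes them.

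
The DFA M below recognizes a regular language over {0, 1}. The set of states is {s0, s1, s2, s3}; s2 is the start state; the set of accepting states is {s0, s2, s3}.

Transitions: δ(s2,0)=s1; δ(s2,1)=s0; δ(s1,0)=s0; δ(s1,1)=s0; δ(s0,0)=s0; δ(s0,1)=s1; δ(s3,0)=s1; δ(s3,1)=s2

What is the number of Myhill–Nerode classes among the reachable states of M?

3

States {s3} cannot be reached from the start state, so discard them.
Start with accepting vs non-accepting: {s0,s2} | {s1}.
On input 0, block {s0,s2} splits into {s0} and {s2}.
The partition is now stable with 3 blocks: {s0} | {s1} | {s2}.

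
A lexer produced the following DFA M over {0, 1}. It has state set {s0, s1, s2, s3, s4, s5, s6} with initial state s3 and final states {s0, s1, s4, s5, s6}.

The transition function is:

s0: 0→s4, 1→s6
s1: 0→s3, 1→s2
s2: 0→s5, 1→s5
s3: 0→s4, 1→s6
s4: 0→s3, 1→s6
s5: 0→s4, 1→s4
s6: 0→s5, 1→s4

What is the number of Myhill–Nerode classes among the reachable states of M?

4

States {s0,s1,s2} cannot be reached from the start state, so discard them.
Start with accepting vs non-accepting: {s4,s5,s6} | {s3}.
Split {s4,s5,s6} by δ(·,0) → {s5,s6} and {s4}.
Refine {s5,s6} on symbol 0: members go to different blocks, giving {s5} and {s6}.
The partition is now stable with 4 blocks: {s5} | {s3} | {s4} | {s6}.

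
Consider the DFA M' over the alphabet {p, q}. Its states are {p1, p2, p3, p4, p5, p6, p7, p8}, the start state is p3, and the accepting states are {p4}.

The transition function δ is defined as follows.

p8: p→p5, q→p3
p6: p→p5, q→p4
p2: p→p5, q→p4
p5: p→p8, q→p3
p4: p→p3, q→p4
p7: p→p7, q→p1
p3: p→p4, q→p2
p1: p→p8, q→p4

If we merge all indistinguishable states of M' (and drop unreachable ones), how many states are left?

First remove the unreachable states {p1,p6,p7}; 5 states remain.
Initial partition by acceptance: {p4} | {p2,p3,p5,p8}.
On input p, block {p2,p3,p5,p8} splits into {p2,p5,p8} and {p3}.
Split {p2,p5,p8} by δ(·,q) → {p5,p8} and {p2}.
Stable partition: {p4} | {p5,p8} | {p3} | {p2} — 4 equivalence classes.

4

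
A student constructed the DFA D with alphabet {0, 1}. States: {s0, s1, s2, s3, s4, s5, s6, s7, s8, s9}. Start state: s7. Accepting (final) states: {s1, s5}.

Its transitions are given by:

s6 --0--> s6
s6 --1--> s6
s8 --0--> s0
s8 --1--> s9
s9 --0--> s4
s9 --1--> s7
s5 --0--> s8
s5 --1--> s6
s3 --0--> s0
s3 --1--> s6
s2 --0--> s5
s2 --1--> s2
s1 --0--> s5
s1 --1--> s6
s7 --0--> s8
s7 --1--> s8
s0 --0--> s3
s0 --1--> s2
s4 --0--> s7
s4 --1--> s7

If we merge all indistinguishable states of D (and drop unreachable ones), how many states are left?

9

States {s1} cannot be reached from the start state, so discard them.
P0 = {s5} | {s0,s2,s3,s4,s6,s7,s8,s9}.
Split {s0,s2,s3,s4,s6,s7,s8,s9} by δ(·,0) → {s0,s3,s4,s6,s7,s8,s9} and {s2}.
On input 1, block {s0,s3,s4,s6,s7,s8,s9} splits into {s3,s4,s6,s7,s8,s9} and {s0}.
Refine {s3,s4,s6,s7,s8,s9} on symbol 0: members go to different blocks, giving {s4,s6,s7,s9} and {s3,s8}.
On input 0, block {s4,s6,s7,s9} splits into {s4,s6,s9} and {s7}.
Refine {s4,s6,s9} on symbol 0: members go to different blocks, giving {s6,s9} and {s4}.
Refine {s6,s9} on symbol 0: members go to different blocks, giving {s6} and {s9}.
On input 1, block {s3,s8} splits into {s3} and {s8}.
The partition is now stable with 9 blocks: {s5} | {s6} | {s2} | {s0} | {s3} | {s7} | {s4} | {s9} | {s8}.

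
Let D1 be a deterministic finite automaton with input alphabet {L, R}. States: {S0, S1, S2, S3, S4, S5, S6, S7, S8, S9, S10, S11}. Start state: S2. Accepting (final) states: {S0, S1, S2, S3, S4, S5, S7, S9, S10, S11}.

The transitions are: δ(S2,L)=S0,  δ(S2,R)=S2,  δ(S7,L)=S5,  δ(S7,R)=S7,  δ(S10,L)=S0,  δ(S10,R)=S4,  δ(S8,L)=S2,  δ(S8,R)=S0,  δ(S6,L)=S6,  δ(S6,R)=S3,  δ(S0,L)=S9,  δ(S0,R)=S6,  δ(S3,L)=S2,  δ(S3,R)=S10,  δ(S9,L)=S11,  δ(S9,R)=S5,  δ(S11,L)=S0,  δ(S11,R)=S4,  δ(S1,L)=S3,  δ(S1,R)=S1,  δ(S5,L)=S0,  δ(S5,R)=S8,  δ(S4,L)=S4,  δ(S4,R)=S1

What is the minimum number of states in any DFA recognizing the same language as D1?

First remove the unreachable states {S7}; 11 states remain.
P0 = {S0,S1,S2,S3,S4,S5,S9,S10,S11} | {S6,S8}.
Refine {S0,S1,S2,S3,S4,S5,S9,S10,S11} on symbol R: members go to different blocks, giving {S1,S2,S3,S4,S9,S10,S11} and {S0,S5}.
Split {S1,S2,S3,S4,S9,S10,S11} by δ(·,L) → {S1,S3,S4,S9} and {S2,S10,S11}.
Split {S1,S3,S4,S9} by δ(·,L) → {S1,S4} and {S3,S9}.
Split {S1,S4} by δ(·,L) → {S1} and {S4}.
Split {S6,S8} by δ(·,L) → {S6} and {S8}.
On input L, block {S0,S5} splits into {S0} and {S5}.
Split {S2,S10,S11} by δ(·,R) → {S10,S11} and {S2}.
Refine {S3,S9} on symbol L: members go to different blocks, giving {S3} and {S9}.
Stable partition: {S1} | {S6} | {S0} | {S10,S11} | {S3} | {S4} | {S8} | {S5} | {S2} | {S9} — 10 equivalence classes.

10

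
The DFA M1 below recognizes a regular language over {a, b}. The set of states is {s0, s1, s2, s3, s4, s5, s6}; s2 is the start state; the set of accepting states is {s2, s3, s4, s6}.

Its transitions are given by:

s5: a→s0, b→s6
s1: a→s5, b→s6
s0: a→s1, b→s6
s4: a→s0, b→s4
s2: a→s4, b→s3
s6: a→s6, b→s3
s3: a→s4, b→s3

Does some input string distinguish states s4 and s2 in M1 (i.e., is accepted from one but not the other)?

Every state is reachable, so we keep all 7.
P0 = {s2,s3,s4,s6} | {s0,s1,s5}.
Split {s2,s3,s4,s6} by δ(·,a) → {s2,s3,s6} and {s4}.
Split {s2,s3,s6} by δ(·,a) → {s2,s3} and {s6}.
No further refinement is possible. Final partition (4 blocks): {s2,s3} | {s0,s1,s5} | {s4} | {s6}.
s4 and s2 end up in different blocks, so they are distinguishable. For instance, the string 'a' is accepted from only s2.

Yes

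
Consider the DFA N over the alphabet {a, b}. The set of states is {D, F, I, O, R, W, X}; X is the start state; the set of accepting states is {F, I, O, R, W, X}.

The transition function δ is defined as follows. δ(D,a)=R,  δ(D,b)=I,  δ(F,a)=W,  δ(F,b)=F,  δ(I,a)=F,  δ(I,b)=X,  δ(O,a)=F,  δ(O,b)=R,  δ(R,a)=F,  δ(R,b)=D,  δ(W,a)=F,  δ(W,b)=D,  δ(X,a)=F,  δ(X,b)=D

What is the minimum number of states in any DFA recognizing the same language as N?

States {O} cannot be reached from the start state, so discard them.
Start with accepting vs non-accepting: {F,I,R,W,X} | {D}.
Split {F,I,R,W,X} by δ(·,b) → {R,W,X} and {F,I}.
On input a, block {F,I} splits into {F} and {I}.
Stable partition: {R,W,X} | {D} | {F} | {I} — 4 equivalence classes.

4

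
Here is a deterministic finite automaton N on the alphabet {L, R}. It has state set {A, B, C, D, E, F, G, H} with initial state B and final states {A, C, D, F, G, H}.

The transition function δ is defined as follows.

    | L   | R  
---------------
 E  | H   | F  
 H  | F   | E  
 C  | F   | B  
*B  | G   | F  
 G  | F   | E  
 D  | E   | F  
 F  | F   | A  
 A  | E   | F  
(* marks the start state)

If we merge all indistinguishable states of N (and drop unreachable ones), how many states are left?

4

States {C,D} cannot be reached from the start state, so discard them.
Initial partition by acceptance: {A,F,G,H} | {B,E}.
Refine {A,F,G,H} on symbol L: members go to different blocks, giving {F,G,H} and {A}.
Split {F,G,H} by δ(·,R) → {G,H} and {F}.
No further refinement is possible. Final partition (4 blocks): {G,H} | {B,E} | {A} | {F}.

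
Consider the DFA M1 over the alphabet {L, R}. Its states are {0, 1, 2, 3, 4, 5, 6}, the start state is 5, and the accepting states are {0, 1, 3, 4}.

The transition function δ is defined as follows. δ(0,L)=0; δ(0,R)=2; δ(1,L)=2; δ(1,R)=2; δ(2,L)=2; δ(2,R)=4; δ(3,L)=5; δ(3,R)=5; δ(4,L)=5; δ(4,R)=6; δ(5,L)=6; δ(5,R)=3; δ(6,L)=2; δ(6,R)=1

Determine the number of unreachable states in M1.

1

No path from 5 leads to 0; the other 6 states are all reachable.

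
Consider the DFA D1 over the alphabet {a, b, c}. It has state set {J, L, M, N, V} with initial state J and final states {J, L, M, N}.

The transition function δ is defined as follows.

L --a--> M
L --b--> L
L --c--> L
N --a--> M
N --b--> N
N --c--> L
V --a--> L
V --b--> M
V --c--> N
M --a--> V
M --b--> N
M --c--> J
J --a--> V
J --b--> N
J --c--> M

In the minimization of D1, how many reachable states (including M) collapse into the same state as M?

All states are reachable from the start state.
Initial partition by acceptance: {J,L,M,N} | {V}.
Split {J,L,M,N} by δ(·,a) → {L,N} and {J,M}.
The partition is now stable with 3 blocks: {L,N} | {V} | {J,M}.
The equivalence class containing M is {J,M}, of size 2.

2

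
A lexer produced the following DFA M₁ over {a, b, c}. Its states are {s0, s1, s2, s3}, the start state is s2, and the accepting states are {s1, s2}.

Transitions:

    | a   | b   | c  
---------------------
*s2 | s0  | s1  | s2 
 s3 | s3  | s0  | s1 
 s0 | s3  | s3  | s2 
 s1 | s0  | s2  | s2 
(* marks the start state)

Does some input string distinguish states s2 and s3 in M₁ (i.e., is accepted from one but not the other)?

Yes

P0 = {s1,s2} | {s0,s3}.
Stable partition: {s1,s2} | {s0,s3} — 2 equivalence classes.
s2 and s3 end up in different blocks, so they are distinguishable. For instance, the string 'ε' is accepted from only s2.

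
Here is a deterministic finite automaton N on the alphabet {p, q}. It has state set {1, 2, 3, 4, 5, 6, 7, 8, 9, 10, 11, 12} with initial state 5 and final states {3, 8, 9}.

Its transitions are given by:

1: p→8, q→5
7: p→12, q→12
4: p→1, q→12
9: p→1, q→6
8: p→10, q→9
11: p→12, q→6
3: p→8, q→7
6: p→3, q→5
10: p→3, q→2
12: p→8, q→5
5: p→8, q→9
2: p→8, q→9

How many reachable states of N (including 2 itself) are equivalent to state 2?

States {4,11} cannot be reached from the start state, so discard them.
Start with accepting vs non-accepting: {3,8,9} | {1,2,5,6,7,10,12}.
Split {3,8,9} by δ(·,p) → {8,9} and {3}.
Split {8,9} by δ(·,q) → {8} and {9}.
On input p, block {1,2,5,6,7,10,12} splits into {1,2,5,12} and {6,10} and {7}.
On input q, block {1,2,5,12} splits into {1,12} and {2,5}.
No further refinement is possible. Final partition (7 blocks): {8} | {1,12} | {3} | {9} | {6,10} | {7} | {2,5}.
State 2 belongs to the block {2,5}, which has 2 states.

2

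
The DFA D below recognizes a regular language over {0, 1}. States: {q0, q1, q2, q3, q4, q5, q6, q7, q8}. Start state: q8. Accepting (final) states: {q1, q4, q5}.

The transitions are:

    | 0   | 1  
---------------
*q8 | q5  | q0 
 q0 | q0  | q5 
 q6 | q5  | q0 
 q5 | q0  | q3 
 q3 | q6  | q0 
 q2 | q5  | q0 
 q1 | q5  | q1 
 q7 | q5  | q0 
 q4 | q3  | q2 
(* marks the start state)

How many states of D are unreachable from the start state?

BFS from q8 reaches {q0, q3, q5, q6, q8}; the 4 state(s) q1, q2, q4, q7 are never visited.

4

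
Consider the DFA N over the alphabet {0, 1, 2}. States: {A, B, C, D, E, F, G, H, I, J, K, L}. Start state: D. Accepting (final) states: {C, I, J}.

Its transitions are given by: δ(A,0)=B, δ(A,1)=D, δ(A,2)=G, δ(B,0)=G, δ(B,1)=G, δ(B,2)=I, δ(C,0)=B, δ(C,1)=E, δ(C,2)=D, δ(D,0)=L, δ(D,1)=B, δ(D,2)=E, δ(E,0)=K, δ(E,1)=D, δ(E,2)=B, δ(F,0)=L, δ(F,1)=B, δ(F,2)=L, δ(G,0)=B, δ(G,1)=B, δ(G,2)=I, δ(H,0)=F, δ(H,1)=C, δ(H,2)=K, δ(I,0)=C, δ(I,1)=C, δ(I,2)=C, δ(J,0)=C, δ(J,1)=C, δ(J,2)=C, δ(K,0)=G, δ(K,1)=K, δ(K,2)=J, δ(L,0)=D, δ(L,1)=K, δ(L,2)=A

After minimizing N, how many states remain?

Reachable states from the start: {A,B,C,D,E,G,I,J,K,L}. Unreachable: {F,H} — drop them.
Start with accepting vs non-accepting: {C,I,J} | {A,B,D,E,G,K,L}.
On input 0, block {C,I,J} splits into {I,J} and {C}.
Split {A,B,D,E,G,K,L} by δ(·,2) → {A,D,E,L} and {B,G,K}.
Refine {A,D,E,L} on symbol 0: members go to different blocks, giving {A,E} and {D,L}.
Stable partition: {I,J} | {A,E} | {C} | {B,G,K} | {D,L} — 5 equivalence classes.

5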